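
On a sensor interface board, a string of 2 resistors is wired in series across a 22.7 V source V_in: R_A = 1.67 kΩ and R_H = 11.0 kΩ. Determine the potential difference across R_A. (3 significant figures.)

Total series resistance ΣR = 1.67 + 11.0 = 12.67 kΩ.
By the voltage-divider rule, V = 22.7 × 1.670/12.67 = 2.992 V.

V ≈ 2.99 V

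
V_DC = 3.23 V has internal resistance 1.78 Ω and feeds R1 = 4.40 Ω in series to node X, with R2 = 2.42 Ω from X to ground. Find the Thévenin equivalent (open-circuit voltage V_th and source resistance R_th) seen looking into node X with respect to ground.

R1' = 1.78 + 4.40 = 6.180 Ω (source resistance + R1).
With X open, the divider is unloaded: V_th = 3.23 × 2.42/8.600 = 0.9089 V.
Looking into X with the source shorted: R_th = R1'·R2/(R1'+R2) = 6.180 × 2.42/8.600 = 1.739 Ω.

V_th ≈ 0.909 V, R_th ≈ 1.74 Ω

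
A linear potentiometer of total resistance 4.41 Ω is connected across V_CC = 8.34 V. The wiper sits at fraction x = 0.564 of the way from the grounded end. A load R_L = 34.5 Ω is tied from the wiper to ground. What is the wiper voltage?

V_out ≈ 4.56 V

Lower segment x·R_p = 2.487 Ω; upper segment (1−x)·R_p = 1.923 Ω.
(x·R_p) ‖ R_L = 2.320 Ω.
Then V_out = V_CC · 2.320/(1.923 + 2.320) = 4.560 V.
(Unloaded: V_out = x·V_CC = 4.70 V.)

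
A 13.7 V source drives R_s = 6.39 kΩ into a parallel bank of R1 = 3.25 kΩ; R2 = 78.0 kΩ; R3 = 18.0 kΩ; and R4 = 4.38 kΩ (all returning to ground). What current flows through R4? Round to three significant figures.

I ≈ 0.643 mA

Combine the parallel branches: R_p = (1/3.25 + 1/78.0 + 1/18.0 + 1/4.38)⁻¹ = 1.655 kΩ.
V_A by voltage divider: V_A = 13.7 × 1.655/(6.39 + 1.655) = 2.818 V.
I(R4) = V_A / R4 = 2.818/4.38 = 0.6433 mA.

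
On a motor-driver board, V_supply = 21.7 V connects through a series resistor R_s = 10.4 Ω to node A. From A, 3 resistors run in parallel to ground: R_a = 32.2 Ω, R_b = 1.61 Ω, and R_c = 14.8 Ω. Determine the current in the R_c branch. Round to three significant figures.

Parallel bank: R_p = 1/(1/32.2 + 1/1.61 + 1/14.8) = 1.389 Ω.
Node voltage V_A = V_supply · R_p/(R_s + R_p) = 21.7 × 0.1179 = 2.557 V.
Branch current I = V_A/R_c = 2.557/14.8 = 0.1728 A.
(Check via current divider: I_total = 1.841 A; share G_k/ΣG = 0.09388 → same result.)

I ≈ 0.173 A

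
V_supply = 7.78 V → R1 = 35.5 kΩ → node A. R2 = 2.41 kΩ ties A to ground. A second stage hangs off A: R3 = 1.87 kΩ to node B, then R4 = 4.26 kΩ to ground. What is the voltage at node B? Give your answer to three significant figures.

V_B ≈ 0.251 V

Node A sees R2 in parallel with the series input of stage 2, R3 + R4 = 6.130 kΩ.
Effective lower resistance at A: R2 ‖ 6.130 = 1.730 kΩ.
V_A = 7.78 × 1.730/(35.5 + 1.730) = 0.3615 V.
V_B = V_A × 0.6949 = 0.2512 V.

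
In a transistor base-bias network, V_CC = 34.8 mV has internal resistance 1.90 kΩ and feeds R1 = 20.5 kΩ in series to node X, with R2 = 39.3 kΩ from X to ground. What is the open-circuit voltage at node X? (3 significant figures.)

V_th ≈ 22.2 mV

R1' = 1.90 + 20.5 = 22.40 kΩ (source resistance + R1).
V_th is the unloaded tap voltage: V_CC · R2/(R1'+R2) = 34.8 × 0.6370 = 22.17 mV.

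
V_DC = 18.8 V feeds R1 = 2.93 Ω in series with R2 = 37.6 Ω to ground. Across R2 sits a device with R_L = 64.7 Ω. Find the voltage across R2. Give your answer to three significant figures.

The load sits in parallel with R2, giving an effective lower resistance R2' = R2·R_L/(R2+R_L) = 23.78 Ω.
Now apply the divider: V_out = 18.8 × 0.8903 = 16.74 V.

V_out ≈ 16.7 V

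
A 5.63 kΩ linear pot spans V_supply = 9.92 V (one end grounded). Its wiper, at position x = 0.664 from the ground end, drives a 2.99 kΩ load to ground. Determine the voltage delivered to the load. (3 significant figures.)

V_out ≈ 4.64 V

The pot divides into 1.892 kΩ above the wiper and 3.738 kΩ below.
R_L loads the lower segment: effective lower R = 1.661 kΩ.
V_out = 9.92 × 1.661/(1.892 + 1.661) = 4.638 V.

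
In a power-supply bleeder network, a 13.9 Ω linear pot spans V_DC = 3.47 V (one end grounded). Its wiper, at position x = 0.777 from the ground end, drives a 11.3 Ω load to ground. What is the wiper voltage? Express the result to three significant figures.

V_out ≈ 2.22 V

Split the track: R_lower = x·R_p = 10.80 Ω, R_upper = (1−x)·R_p = 3.100 Ω.
Lower segment in parallel with the load: 10.80 ‖ 11.3 = 5.522 Ω.
Then V_out = V_DC · 5.522/(3.100 + 5.522) = 2.222 V.
(Unloaded: V_out = x·V_DC = 2.70 V.)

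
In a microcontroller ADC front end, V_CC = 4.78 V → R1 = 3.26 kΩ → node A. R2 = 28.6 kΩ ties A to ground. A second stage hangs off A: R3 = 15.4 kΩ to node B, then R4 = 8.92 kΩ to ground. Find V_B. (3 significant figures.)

Node A sees R2 in parallel with the series input of stage 2, R3 + R4 = 24.32 kΩ.
Effective lower resistance at A: R2 ‖ 24.32 = 13.14 kΩ.
V_A = 4.78 × 13.14/(3.26 + 13.14) = 3.830 V.
V_B = V_A × 0.3668 = 1.405 V.

V_B ≈ 1.40 V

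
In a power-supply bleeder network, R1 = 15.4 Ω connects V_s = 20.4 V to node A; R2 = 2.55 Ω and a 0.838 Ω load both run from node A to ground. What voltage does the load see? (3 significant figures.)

V_out ≈ 0.803 V

The load sits in parallel with R2, giving an effective lower resistance R2' = R2·R_L/(R2+R_L) = 0.6307 Ω.
Then V_out = V_s · R2'/(R1 + R2') = 20.4 × 0.6307/16.03 = 0.8026 V.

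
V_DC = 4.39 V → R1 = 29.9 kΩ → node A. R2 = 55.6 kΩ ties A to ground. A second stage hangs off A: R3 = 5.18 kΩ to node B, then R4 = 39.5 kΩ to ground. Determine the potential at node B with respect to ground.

The second stage (R3 + R4 = 44.68 kΩ) loads node A in parallel with R2.
Effective lower resistance at A: R2 ‖ 44.68 = 24.77 kΩ.
So V_A = 4.39 × 0.4531 = 1.989 V.
V_B = V_A × 0.8841 = 1.759 V.

V_B ≈ 1.76 V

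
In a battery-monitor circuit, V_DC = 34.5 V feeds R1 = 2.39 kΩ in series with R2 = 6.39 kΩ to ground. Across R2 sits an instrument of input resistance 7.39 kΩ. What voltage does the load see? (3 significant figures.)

First combine the lower leg with the load: R2 ‖ R_L = 3.427 kΩ.
Voltage divider with the loaded lower leg: V_out = 34.5 × 3.427/(2.39 + 3.427) = 34.5 × 0.5891 = 20.32 V.
(Unloaded it would be 25.1 V; the load pulls it down.)

V_out ≈ 20.3 V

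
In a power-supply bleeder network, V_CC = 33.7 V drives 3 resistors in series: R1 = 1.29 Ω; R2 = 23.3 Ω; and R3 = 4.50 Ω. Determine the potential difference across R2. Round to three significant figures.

ΣR = 1.29 + 23.3 + 4.50 = 29.09 Ω.
Voltage divider: V = V_CC · (23.30 / 29.09) = 33.7 × 0.8010 = 26.99 V.

V ≈ 27.0 V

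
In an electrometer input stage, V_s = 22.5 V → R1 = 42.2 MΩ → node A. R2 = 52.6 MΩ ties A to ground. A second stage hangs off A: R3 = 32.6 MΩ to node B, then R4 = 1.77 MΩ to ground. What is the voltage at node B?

The second stage (R3 + R4 = 34.37 MΩ) loads node A in parallel with R2.
R2 ‖ (R3+R4) = 20.79 MΩ.
First divider: V_A = V_s · 20.79/(42.2 + 20.79) = 7.426 V.
Then the unloaded second divider: V_B = V_A × R4/(R3+R4) = 7.426 × 0.05150 = 0.3824 V.

V_B ≈ 0.382 V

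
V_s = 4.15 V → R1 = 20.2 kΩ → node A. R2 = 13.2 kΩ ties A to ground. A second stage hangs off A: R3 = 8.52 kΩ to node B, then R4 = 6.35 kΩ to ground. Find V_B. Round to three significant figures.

Looking into the second stage from A: R3 + R4 = 14.87 kΩ appears in parallel with R2.
R2 ‖ (R3+R4) = 6.993 kΩ.
First divider: V_A = V_s · 6.993/(20.2 + 6.993) = 1.067 V.
Stage 2 is unloaded, so V_B = V_A · R4/(R3+R4) = 1.067 × 6.35/14.87 = 0.4557 V.

V_B ≈ 0.456 V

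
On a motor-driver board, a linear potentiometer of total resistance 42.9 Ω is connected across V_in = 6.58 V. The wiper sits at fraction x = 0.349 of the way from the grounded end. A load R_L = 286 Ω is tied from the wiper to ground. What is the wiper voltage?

V_out ≈ 2.22 V

Lower segment x·R_p = 14.97 Ω; upper segment (1−x)·R_p = 27.93 Ω.
R_L loads the lower segment: effective lower R = 14.23 Ω.
Then V_out = V_in · 14.23/(27.93 + 14.23) = 2.221 V.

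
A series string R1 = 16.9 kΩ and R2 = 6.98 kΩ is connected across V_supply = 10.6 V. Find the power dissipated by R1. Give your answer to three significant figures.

The common current is I = 10.6/23.88 = 0.4439 mA.
P = I²R = 0.1970 × 16.9 = 3.330 mW.

P ≈ 3.33 mW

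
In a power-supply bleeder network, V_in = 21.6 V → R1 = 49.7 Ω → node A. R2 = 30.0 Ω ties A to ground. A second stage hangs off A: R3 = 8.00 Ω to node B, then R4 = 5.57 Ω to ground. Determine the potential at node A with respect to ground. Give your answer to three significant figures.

Node A sees R2 in parallel with the series input of stage 2, R3 + R4 = 13.57 Ω.
R2 ‖ (R3+R4) = 9.344 Ω.
So V_A = 21.6 × 0.1582 = 3.418 V.

V_A ≈ 3.42 V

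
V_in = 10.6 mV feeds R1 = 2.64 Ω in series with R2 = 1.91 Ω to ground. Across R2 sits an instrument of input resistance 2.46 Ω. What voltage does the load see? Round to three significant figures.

V_out ≈ 3.07 mV

R2 ‖ R_L = (1.91 × 2.46)/(1.91 + 2.46) = 1.075 Ω.
Now apply the divider: V_out = 10.6 × 0.2894 = 3.068 mV.
(Unloaded it would be 4.45 mV; the load pulls it down.)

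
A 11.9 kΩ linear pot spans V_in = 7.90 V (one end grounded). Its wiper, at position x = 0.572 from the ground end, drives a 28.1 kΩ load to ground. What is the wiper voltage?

Lower segment x·R_p = 6.807 kΩ; upper segment (1−x)·R_p = 5.093 kΩ.
R_L loads the lower segment: effective lower R = 5.479 kΩ.
V_out = 7.90 × 5.479/(5.093 + 5.479) = 4.094 V.

V_out ≈ 4.09 V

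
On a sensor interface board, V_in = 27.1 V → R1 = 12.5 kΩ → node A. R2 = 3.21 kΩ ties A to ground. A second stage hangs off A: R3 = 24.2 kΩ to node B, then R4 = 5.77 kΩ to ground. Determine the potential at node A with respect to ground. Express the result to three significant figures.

V_A ≈ 5.10 V

Looking into the second stage from A: R3 + R4 = 29.97 kΩ appears in parallel with R2.
R2 ‖ (R3+R4) = 2.899 kΩ.
So V_A = 27.1 × 0.1883 = 5.102 V.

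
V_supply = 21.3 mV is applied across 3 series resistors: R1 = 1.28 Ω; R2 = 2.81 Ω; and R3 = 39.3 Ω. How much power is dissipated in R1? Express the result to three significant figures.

The common current is I = 21.3/43.39 = 0.4909 mA.
P(R1) = I²·R1 = (0.4909)² × 1.28 = 0.3085 µW.

P ≈ 0.308 µW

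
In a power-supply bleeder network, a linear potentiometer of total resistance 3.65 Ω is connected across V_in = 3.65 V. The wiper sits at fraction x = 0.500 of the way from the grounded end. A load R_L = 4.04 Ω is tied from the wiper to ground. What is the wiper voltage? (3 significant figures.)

V_out ≈ 1.49 V

Split the track: R_lower = x·R_p = 1.825 Ω, R_upper = (1−x)·R_p = 1.825 Ω.
(x·R_p) ‖ R_L = 1.257 Ω.
Loaded-divider output: V_out = 3.65 × 0.4079 = 1.489 V.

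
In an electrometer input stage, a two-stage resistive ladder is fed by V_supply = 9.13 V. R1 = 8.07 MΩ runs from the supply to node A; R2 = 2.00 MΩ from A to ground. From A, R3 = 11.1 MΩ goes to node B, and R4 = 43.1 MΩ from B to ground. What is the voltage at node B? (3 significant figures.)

Looking into the second stage from A: R3 + R4 = 54.20 MΩ appears in parallel with R2.
Effective lower resistance at A: R2 ‖ 54.20 = 1.929 MΩ.
V_A = 9.13 × 1.929/(8.07 + 1.929) = 1.761 V.
V_B = V_A × 0.7952 = 1.401 V.

V_B ≈ 1.40 V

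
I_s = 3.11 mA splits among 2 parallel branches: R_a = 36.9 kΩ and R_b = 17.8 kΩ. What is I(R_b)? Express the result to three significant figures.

I ≈ 2.10 mA

With just two branches, the current splits inversely with resistance.
So I = 3.11 × 36.9/54.70 = 2.098 mA.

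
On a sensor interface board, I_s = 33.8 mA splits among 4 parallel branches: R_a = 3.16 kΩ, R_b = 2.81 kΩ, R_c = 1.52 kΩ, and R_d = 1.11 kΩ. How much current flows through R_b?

I ≈ 5.39 mA

Total conductance ΣG = 1/3.16 + 1/2.81 + 1/1.52 + 1/1.11 = 2.231 (units of 1/kΩ).
By the current-divider rule, I = I_s · G_k/ΣG = 33.8 × 0.1595 = 5.391 mA.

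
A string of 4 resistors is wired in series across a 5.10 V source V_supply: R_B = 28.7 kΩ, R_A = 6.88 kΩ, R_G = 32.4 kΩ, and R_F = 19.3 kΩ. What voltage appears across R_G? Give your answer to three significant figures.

Total series resistance ΣR = 28.7 + 6.88 + 32.4 + 19.3 = 87.28 kΩ.
V = V_supply · R/ΣR = 5.10 × 0.3712 = 1.893 V.

V ≈ 1.89 V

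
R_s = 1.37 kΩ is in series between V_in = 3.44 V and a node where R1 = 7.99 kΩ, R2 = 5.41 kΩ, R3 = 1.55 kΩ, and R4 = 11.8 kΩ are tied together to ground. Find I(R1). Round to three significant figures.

Combine the parallel branches: R_p = (1/7.99 + 1/5.41 + 1/1.55 + 1/11.8)⁻¹ = 0.9616 kΩ.
Node voltage V_A = V_in · R_p/(R_s + R_p) = 3.44 × 0.4124 = 1.419 V.
Branch current I = V_A/R1 = 1.419/7.99 = 0.1776 mA.
(Equivalently: I_total = 1.475 mA, then current-divider fraction G_k/ΣG = 0.1204.)

I ≈ 0.178 mA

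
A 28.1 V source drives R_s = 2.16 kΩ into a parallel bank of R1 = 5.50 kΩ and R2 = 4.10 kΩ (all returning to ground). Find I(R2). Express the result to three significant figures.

I ≈ 3.57 mA

Combine the parallel branches: R_p = (1/5.50 + 1/4.10)⁻¹ = 2.349 kΩ.
V_A = 28.1 × 2.349/4.509 = 14.64 V.
I(R2) = V_A / R2 = 14.64/4.10 = 3.570 mA.
(Check via current divider: I_total = 6.232 mA; share G_k/ΣG = 0.5729 → same result.)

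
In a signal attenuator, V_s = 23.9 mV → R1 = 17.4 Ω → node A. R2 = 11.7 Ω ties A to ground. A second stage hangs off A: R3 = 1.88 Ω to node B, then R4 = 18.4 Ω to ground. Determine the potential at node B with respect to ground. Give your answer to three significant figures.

V_B ≈ 6.48 mV

The second stage (R3 + R4 = 20.28 Ω) loads node A in parallel with R2.
Effective lower resistance at A: R2 ‖ 20.28 = 7.420 Ω.
V_A = 23.9 × 7.420/(17.4 + 7.420) = 7.145 mV.
V_B = V_A × 0.9073 = 6.482 mV.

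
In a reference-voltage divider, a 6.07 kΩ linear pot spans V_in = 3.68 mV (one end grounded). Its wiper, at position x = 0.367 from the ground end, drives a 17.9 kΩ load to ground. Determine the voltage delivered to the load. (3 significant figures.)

V_out ≈ 1.25 mV

Lower segment x·R_p = 2.228 kΩ; upper segment (1−x)·R_p = 3.842 kΩ.
Lower segment in parallel with the load: 2.228 ‖ 17.9 = 1.981 kΩ.
Then V_out = V_in · 1.981/(3.842 + 1.981) = 1.252 mV.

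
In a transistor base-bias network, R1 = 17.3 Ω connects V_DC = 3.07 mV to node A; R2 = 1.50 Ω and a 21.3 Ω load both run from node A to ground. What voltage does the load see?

The load sits in parallel with R2, giving an effective lower resistance R2' = R2·R_L/(R2+R_L) = 1.401 Ω.
Voltage divider with the loaded lower leg: V_out = 3.07 × 1.401/(17.3 + 1.401) = 3.07 × 0.07493 = 0.2300 mV.
(Unloaded it would be 0.245 mV; the load pulls it down.)

V_out ≈ 0.230 mV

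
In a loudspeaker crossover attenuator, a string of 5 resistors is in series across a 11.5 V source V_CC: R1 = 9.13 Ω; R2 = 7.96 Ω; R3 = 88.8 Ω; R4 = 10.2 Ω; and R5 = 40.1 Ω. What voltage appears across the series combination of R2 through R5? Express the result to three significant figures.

Series total: ΣR = 9.13 + 7.96 + 88.8 + 10.2 + 40.1 = 156.2 Ω.
R_{R2..R5} = 7.96 + 88.8 + 10.2 + 40.1 = 147.1 Ω.
By the voltage-divider rule, V = 11.5 × 147.1/156.2 = 10.83 V.

V ≈ 10.8 V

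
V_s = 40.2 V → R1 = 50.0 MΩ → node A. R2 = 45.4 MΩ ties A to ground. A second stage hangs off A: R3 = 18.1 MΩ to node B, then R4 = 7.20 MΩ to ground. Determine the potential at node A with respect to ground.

V_A ≈ 9.86 V

Node A sees R2 in parallel with the series input of stage 2, R3 + R4 = 25.30 MΩ.
Effective lower resistance at A: R2 ‖ 25.30 = 16.25 MΩ.
First divider: V_A = V_s · 16.25/(50.0 + 16.25) = 9.859 V.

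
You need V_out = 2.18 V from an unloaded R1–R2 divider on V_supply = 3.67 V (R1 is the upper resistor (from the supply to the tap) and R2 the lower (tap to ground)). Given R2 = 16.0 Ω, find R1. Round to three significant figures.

Required fraction k = V_out/V_supply = 0.5940.
R1 = R2·(1/k − 1) = 16.0 × 0.6835 = 10.94 Ω.

R1 ≈ 10.9 Ω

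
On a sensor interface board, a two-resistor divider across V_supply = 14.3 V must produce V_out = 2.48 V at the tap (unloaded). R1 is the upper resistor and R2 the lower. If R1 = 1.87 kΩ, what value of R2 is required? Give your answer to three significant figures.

The divider ratio is R2/(R1+R2) = 2.48/14.3 = 0.1734.
R2 = R1 · 0.1734/(1 − 0.1734) = 0.3924 kΩ.

R2 ≈ 0.392 kΩ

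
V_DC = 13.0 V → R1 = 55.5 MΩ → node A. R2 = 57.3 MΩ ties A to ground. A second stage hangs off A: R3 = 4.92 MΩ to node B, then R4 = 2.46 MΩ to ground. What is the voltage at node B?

Looking into the second stage from A: R3 + R4 = 7.380 MΩ appears in parallel with R2.
R2 ‖ (R3+R4) = 6.538 MΩ.
First divider: V_A = V_DC · 6.538/(55.5 + 6.538) = 1.370 V.
Then the unloaded second divider: V_B = V_A × R4/(R3+R4) = 1.370 × 0.3333 = 0.4567 V.

V_B ≈ 0.457 V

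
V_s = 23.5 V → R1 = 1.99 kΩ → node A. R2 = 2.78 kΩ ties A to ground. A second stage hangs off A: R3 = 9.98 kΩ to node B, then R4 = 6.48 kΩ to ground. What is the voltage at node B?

V_B ≈ 5.04 V

Looking into the second stage from A: R3 + R4 = 16.46 kΩ appears in parallel with R2.
R2 ‖ (R3+R4) = 2.378 kΩ.
So V_A = 23.5 × 0.5444 = 12.79 V.
Then the unloaded second divider: V_B = V_A × R4/(R3+R4) = 12.79 × 0.3937 = 5.037 V.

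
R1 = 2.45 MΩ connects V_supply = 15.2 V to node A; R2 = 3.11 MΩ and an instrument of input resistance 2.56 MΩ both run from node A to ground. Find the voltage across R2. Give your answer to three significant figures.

The load sits in parallel with R2, giving an effective lower resistance R2' = R2·R_L/(R2+R_L) = 1.404 MΩ.
Voltage divider with the loaded lower leg: V_out = 15.2 × 1.404/(2.45 + 1.404) = 15.2 × 0.3643 = 5.538 V.
(Unloaded it would be 8.50 V; the load pulls it down.)

V_out ≈ 5.54 V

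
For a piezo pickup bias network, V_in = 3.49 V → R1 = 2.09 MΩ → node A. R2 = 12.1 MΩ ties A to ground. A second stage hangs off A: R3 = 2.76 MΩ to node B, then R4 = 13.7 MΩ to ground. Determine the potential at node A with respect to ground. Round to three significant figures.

Node A sees R2 in parallel with the series input of stage 2, R3 + R4 = 16.46 MΩ.
Effective lower resistance at A: R2 ‖ 16.46 = 6.974 MΩ.
First divider: V_A = V_in · 6.974/(2.09 + 6.974) = 2.685 V.

V_A ≈ 2.69 V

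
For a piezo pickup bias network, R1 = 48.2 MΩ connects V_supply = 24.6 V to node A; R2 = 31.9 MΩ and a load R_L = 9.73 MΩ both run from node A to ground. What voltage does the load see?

The load sits in parallel with R2, giving an effective lower resistance R2' = R2·R_L/(R2+R_L) = 7.456 MΩ.
Voltage divider with the loaded lower leg: V_out = 24.6 × 7.456/(48.2 + 7.456) = 24.6 × 0.1340 = 3.296 V.
(Unloaded it would be 9.80 V; the load pulls it down.)

V_out ≈ 3.30 V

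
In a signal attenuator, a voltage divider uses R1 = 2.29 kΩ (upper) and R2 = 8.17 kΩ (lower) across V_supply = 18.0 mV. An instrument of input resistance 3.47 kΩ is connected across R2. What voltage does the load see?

V_out ≈ 9.28 mV

R2 ‖ R_L = (8.17 × 3.47)/(8.17 + 3.47) = 2.436 kΩ.
Voltage divider with the loaded lower leg: V_out = 18.0 × 2.436/(2.29 + 2.436) = 18.0 × 0.5154 = 9.277 mV.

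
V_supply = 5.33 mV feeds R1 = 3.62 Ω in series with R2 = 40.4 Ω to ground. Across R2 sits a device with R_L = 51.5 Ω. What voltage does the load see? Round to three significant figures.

The load sits in parallel with R2, giving an effective lower resistance R2' = R2·R_L/(R2+R_L) = 22.64 Ω.
Voltage divider with the loaded lower leg: V_out = 5.33 × 22.64/(3.62 + 22.64) = 5.33 × 0.8621 = 4.595 mV.
(Unloaded it would be 4.89 mV; the load pulls it down.)

V_out ≈ 4.60 mV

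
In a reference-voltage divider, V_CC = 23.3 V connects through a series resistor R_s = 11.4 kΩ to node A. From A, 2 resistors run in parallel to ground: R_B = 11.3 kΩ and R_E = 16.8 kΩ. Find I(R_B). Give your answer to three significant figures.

Combine the parallel branches: R_p = (1/11.3 + 1/16.8)⁻¹ = 6.756 kΩ.
V_A by voltage divider: V_A = 23.3 × 6.756/(11.4 + 6.756) = 8.670 V.
I(R_B) = V_A / R_B = 8.670/11.3 = 0.7673 mA.
(Check via current divider: I_total = 1.283 mA; share G_k/ΣG = 0.5979 → same result.)

I ≈ 0.767 mA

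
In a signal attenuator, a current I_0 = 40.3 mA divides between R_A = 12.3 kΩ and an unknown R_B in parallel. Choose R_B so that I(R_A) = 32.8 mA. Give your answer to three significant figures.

R_B ≈ 53.8 kΩ

Two-branch current divider: I_A = I_0 · R_B/(R_A + R_B).
With f = 0.8139, R_B = R_A · f/(1−f) = 12.3 × 4.373 = 53.79 kΩ.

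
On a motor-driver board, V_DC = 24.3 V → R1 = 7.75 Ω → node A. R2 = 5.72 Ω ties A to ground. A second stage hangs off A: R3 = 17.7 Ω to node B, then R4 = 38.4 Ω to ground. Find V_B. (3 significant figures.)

V_B ≈ 6.67 V

Node A sees R2 in parallel with the series input of stage 2, R3 + R4 = 56.10 Ω.
Effective lower resistance at A: R2 ‖ 56.10 = 5.191 Ω.
V_A = 24.3 × 5.191/(7.75 + 5.191) = 9.747 V.
V_B = V_A × 0.6845 = 6.672 V.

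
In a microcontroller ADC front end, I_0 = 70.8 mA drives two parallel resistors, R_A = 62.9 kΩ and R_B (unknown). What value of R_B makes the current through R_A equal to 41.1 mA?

R_B ≈ 87.0 kΩ

The fraction through R_A equals R_B/(R_A+R_B).
With f = 0.5805, R_B = R_A · f/(1−f) = 62.9 × 1.384 = 87.04 kΩ.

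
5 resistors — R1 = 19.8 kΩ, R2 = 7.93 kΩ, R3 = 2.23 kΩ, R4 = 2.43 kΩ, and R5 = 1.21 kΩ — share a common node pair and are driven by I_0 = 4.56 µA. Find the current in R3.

Total conductance ΣG = 1/19.8 + 1/7.93 + 1/2.23 + 1/2.43 + 1/1.21 = 1.863 (units of 1/kΩ).
R3 takes the fraction G_k/ΣG = 0.4484/1.863 = 0.2407, so I = 4.56 × 0.2407 = 1.098 µA.

I ≈ 1.10 µA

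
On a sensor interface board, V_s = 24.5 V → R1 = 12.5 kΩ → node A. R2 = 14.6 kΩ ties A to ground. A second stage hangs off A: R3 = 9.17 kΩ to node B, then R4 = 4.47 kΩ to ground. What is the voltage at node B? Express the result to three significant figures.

The second stage (R3 + R4 = 13.64 kΩ) loads node A in parallel with R2.
R2 ‖ (R3+R4) = 7.052 kΩ.
So V_A = 24.5 × 0.3607 = 8.837 V.
V_B = V_A × 0.3277 = 2.896 V.

V_B ≈ 2.90 V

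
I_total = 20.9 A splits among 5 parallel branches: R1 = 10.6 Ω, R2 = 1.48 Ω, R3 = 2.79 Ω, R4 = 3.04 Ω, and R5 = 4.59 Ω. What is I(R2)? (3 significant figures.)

I ≈ 8.43 A

Conductances: ΣG = 1/10.6 + 1/1.48 + 1/2.79 + 1/3.04 + 1/4.59 = 1.675 (1/Ω).
R2 takes the fraction G_k/ΣG = 0.6757/1.675 = 0.4033, so I = 20.9 × 0.4033 = 8.430 A.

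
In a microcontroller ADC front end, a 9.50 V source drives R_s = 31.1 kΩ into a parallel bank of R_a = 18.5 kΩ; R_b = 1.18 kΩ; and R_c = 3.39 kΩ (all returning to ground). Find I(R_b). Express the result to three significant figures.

I ≈ 0.211 mA

Parallel bank: R_p = 1/(1/18.5 + 1/1.18 + 1/3.39) = 0.8358 kΩ.
Node voltage V_A = V_s · R_p/(R_s + R_p) = 9.50 × 0.02617 = 0.2486 V.
Branch current I = V_A/R_b = 0.2486/1.18 = 0.2107 mA.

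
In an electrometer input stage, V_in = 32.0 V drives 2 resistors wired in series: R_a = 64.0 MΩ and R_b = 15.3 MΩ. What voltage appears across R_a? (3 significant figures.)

V ≈ 25.8 V

Total series resistance ΣR = 64.0 + 15.3 = 79.30 MΩ.
Voltage divider: V = V_in · (64.00 / 79.30) = 32.0 × 0.8071 = 25.83 V.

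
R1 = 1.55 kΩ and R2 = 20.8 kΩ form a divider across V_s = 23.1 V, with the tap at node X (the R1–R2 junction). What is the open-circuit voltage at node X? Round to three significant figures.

V_th is the unloaded tap voltage: V_s · R2/(R1+R2) = 23.1 × 0.9306 = 21.50 V.

V_th ≈ 21.5 V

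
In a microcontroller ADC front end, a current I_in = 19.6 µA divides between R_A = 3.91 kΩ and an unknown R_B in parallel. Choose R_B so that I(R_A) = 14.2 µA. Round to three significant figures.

R_B ≈ 10.3 kΩ

In a two-way split, I_A/I_in = R_B/(R_A + R_B).
14.2/19.6 = R_B/(R_A + R_B) → R_B = R_A · (0.7245)/(1 − 0.7245) = 3.91 × 2.630 = 10.28 kΩ.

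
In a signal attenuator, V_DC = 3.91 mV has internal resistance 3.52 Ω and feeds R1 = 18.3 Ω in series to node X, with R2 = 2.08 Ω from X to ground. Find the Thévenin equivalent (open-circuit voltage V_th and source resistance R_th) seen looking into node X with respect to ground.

V_th ≈ 0.340 mV, R_th ≈ 1.90 Ω

R1' = 3.52 + 18.3 = 21.82 Ω (source resistance + R1).
V_th is the unloaded tap voltage: V_DC · R2/(R1'+R2) = 3.91 × 0.08703 = 0.3403 mV.
With V_DC suppressed (replaced by a short), R_th = R1' ‖ R2 = (21.82 × 2.08)/(21.82 + 2.08) = 1.899 Ω.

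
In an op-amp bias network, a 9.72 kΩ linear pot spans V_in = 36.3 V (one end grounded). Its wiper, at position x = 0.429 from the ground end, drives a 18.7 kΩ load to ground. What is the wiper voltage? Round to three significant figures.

Split the track: R_lower = x·R_p = 4.170 kΩ, R_upper = (1−x)·R_p = 5.550 kΩ.
(x·R_p) ‖ R_L = 3.410 kΩ.
Then V_out = V_in · 3.410/(5.550 + 3.410) = 13.81 V.
(Unloaded: V_out = x·V_in = 15.6 V.)

V_out ≈ 13.8 V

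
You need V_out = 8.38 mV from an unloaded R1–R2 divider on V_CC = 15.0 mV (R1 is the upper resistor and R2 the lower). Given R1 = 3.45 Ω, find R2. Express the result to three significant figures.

The divider ratio is R2/(R1+R2) = 8.38/15.0 = 0.5587.
Rearranging, R2 = R1·k/(1−k) = 3.45 × 1.266 = 4.367 Ω.

R2 ≈ 4.37 Ω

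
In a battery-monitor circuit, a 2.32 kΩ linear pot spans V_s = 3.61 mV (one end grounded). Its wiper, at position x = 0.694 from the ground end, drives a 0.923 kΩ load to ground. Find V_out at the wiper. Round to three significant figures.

Lower segment x·R_p = 1.610 kΩ; upper segment (1−x)·R_p = 0.7099 kΩ.
Lower segment in parallel with the load: 1.610 ‖ 0.923 = 0.5867 kΩ.
Then V_out = V_s · 0.5867/(0.7099 + 0.5867) = 1.633 mV.

V_out ≈ 1.63 mV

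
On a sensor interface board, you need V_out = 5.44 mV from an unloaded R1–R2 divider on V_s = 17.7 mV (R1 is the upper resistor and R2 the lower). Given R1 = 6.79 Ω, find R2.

R2 ≈ 3.01 Ω

V_out/V_s = R2/(R1+R2) = 0.3073.
R2 = R1 · 0.3073/(1 − 0.3073) = 3.013 Ω.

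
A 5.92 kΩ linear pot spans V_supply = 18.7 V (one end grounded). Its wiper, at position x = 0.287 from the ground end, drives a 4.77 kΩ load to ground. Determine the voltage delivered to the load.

V_out ≈ 4.28 V

The pot divides into 4.221 kΩ above the wiper and 1.699 kΩ below.
(x·R_p) ‖ R_L = 1.253 kΩ.
Loaded-divider output: V_out = 18.7 × 0.2289 = 4.280 V.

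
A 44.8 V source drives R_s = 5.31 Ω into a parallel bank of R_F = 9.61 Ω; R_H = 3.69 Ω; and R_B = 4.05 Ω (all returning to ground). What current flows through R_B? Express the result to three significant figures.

I ≈ 2.57 A

Combine the parallel branches: R_p = (1/9.61 + 1/3.69 + 1/4.05)⁻¹ = 1.608 Ω.
V_A by voltage divider: V_A = 44.8 × 1.608/(5.31 + 1.608) = 10.41 V.
I(R_B) = V_A / R_B = 10.41/4.05 = 2.571 A.
(Equivalently: I_total = 6.476 A, then current-divider fraction G_k/ΣG = 0.3970.)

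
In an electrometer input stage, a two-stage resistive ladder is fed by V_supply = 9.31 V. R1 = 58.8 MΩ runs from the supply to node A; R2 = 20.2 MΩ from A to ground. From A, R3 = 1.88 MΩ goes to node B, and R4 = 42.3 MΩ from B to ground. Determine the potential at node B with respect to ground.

V_B ≈ 1.70 V

Node A sees R2 in parallel with the series input of stage 2, R3 + R4 = 44.18 MΩ.
Effective lower resistance at A: R2 ‖ 44.18 = 13.86 MΩ.
First divider: V_A = V_supply · 13.86/(58.8 + 13.86) = 1.776 V.
Then the unloaded second divider: V_B = V_A × R4/(R3+R4) = 1.776 × 0.9574 = 1.701 V.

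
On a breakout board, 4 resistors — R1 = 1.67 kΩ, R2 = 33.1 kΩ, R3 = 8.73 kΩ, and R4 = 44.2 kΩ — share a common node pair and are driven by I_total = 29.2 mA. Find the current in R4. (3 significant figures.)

Total conductance ΣG = 1/1.67 + 1/33.1 + 1/8.73 + 1/44.2 = 0.7662 (units of 1/kΩ).
By the current-divider rule, I = I_total · G_k/ΣG = 29.2 × 0.02953 = 0.8622 mA.

I ≈ 0.862 mA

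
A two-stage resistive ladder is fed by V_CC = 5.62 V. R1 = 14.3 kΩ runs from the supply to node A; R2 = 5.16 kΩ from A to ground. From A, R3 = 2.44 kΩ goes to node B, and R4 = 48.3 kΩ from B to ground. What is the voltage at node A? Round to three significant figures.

Node A sees R2 in parallel with the series input of stage 2, R3 + R4 = 50.74 kΩ.
R2 ‖ (R3+R4) = 4.684 kΩ.
First divider: V_A = V_CC · 4.684/(14.3 + 4.684) = 1.387 V.

V_A ≈ 1.39 V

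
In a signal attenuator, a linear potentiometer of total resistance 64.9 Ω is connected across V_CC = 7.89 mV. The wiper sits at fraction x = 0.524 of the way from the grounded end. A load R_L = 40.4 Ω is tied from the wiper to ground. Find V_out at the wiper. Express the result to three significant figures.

V_out ≈ 2.95 mV

Lower segment x·R_p = 34.01 Ω; upper segment (1−x)·R_p = 30.89 Ω.
Lower segment in parallel with the load: 34.01 ‖ 40.4 = 18.46 Ω.
V_out = 7.89 × 18.46/(30.89 + 18.46) = 2.952 mV.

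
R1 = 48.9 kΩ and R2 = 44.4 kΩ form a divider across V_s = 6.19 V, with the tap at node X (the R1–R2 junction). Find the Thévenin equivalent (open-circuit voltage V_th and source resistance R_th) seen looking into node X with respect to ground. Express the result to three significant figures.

Open-circuit (no load on X): V_th = V_s · R2/(R1 + R2) = 6.19 × 44.4/(48.90 + 44.4) = 2.946 V.
Looking into X with the source shorted: R_th = R1·R2/(R1+R2) = 48.90 × 44.4/93.30 = 23.27 kΩ.

V_th ≈ 2.95 V, R_th ≈ 23.3 kΩ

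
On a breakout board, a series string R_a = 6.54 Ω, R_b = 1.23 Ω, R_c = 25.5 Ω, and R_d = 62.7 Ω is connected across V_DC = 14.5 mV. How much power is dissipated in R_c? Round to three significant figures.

Series current I = V_DC/ΣR = 14.5/95.97 = 0.1511 mA.
V(R_c) = I·R = 3.853 mV; P = V·I = 3.853 × 0.1511 = 0.5821 µW.

P ≈ 0.582 µW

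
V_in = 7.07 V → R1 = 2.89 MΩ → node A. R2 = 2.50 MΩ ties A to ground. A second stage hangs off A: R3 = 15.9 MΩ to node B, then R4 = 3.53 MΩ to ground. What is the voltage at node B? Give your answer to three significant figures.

The second stage (R3 + R4 = 19.43 MΩ) loads node A in parallel with R2.
R2 ‖ (R3+R4) = 2.215 MΩ.
V_A = 7.07 × 2.215/(2.89 + 2.215) = 3.068 V.
V_B = V_A × 0.1817 = 0.5573 V.

V_B ≈ 0.557 V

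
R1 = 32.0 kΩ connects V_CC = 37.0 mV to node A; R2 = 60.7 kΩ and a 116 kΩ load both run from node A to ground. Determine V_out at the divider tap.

V_out ≈ 20.5 mV

The load sits in parallel with R2, giving an effective lower resistance R2' = R2·R_L/(R2+R_L) = 39.85 kΩ.
Voltage divider with the loaded lower leg: V_out = 37.0 × 39.85/(32.0 + 39.85) = 37.0 × 0.5546 = 20.52 mV.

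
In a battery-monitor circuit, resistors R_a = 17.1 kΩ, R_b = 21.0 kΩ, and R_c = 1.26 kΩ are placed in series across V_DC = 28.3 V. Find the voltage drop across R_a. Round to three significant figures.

Total series resistance ΣR = 17.1 + 21.0 + 1.26 = 39.36 kΩ.
V = V_DC · R/ΣR = 28.3 × 0.4345 = 12.29 V.

V ≈ 12.3 V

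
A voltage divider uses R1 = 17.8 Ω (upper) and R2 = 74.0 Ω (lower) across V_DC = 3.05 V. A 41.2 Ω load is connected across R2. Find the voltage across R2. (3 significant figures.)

V_out ≈ 1.82 V

R2 ‖ R_L = (74.0 × 41.2)/(74.0 + 41.2) = 26.47 Ω.
Voltage divider with the loaded lower leg: V_out = 3.05 × 26.47/(17.8 + 26.47) = 3.05 × 0.5979 = 1.824 V.
(Unloaded it would be 2.46 V; the load pulls it down.)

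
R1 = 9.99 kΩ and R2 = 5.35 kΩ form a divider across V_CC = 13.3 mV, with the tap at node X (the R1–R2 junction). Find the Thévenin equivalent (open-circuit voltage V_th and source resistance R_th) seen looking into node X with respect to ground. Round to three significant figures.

Open-circuit (no load on X): V_th = V_CC · R2/(R1 + R2) = 13.3 × 5.35/(9.990 + 5.35) = 4.639 mV.
With V_CC suppressed (replaced by a short), R_th = R1 ‖ R2 = (9.990 × 5.35)/(9.990 + 5.35) = 3.484 kΩ.

V_th ≈ 4.64 mV, R_th ≈ 3.48 kΩ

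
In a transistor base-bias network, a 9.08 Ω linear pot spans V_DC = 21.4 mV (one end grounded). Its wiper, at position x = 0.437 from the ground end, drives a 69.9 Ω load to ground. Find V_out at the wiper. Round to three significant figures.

The pot divides into 5.112 Ω above the wiper and 3.968 Ω below.
R_L loads the lower segment: effective lower R = 3.755 Ω.
Then V_out = V_DC · 3.755/(5.112 + 3.755) = 9.062 mV.

V_out ≈ 9.06 mV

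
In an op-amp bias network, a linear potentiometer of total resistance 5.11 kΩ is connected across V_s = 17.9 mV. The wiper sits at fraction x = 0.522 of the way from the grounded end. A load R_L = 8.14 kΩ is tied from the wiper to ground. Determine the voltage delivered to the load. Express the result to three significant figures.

The pot divides into 2.443 kΩ above the wiper and 2.667 kΩ below.
Lower segment in parallel with the load: 2.667 ‖ 8.14 = 2.009 kΩ.
Loaded-divider output: V_out = 17.9 × 0.4513 = 8.078 mV.
(Unloaded: V_out = x·V_s = 9.34 mV.)

V_out ≈ 8.08 mV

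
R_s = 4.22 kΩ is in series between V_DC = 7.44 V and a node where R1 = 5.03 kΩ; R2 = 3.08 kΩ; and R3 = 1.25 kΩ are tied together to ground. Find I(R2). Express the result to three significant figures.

Combine the parallel branches: R_p = (1/5.03 + 1/3.08 + 1/1.25)⁻¹ = 0.7556 kΩ.
V_A by voltage divider: V_A = 7.44 × 0.7556/(4.22 + 0.7556) = 1.130 V.
Branch current I = V_A/R2 = 1.130/3.08 = 0.3668 mA.

I ≈ 0.367 mA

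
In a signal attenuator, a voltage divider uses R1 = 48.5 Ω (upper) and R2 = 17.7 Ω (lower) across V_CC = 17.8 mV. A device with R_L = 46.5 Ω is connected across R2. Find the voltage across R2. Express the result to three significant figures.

The load sits in parallel with R2, giving an effective lower resistance R2' = R2·R_L/(R2+R_L) = 12.82 Ω.
Then V_out = V_CC · R2'/(R1 + R2') = 17.8 × 12.82/61.32 = 3.721 mV.
(Unloaded it would be 4.76 mV; the load pulls it down.)

V_out ≈ 3.72 mV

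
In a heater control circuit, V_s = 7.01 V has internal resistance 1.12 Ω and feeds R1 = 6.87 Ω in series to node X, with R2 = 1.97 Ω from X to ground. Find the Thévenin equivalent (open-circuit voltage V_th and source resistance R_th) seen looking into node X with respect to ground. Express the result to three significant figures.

V_th ≈ 1.39 V, R_th ≈ 1.58 Ω

R1' = 1.12 + 6.87 = 7.990 Ω (source resistance + R1).
With X open, the divider is unloaded: V_th = 7.01 × 1.97/9.960 = 1.387 V.
With V_s suppressed (replaced by a short), R_th = R1' ‖ R2 = (7.990 × 1.97)/(7.990 + 1.97) = 1.580 Ω.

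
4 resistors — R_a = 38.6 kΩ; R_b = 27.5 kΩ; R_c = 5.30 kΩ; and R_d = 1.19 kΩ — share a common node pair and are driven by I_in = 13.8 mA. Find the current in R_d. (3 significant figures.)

I ≈ 10.6 mA

Conductances: ΣG = 1/38.6 + 1/27.5 + 1/5.30 + 1/1.19 = 1.091 (1/kΩ).
Current divider: I(R_d) = I_in · G_k/ΣG = 13.8 × (0.8403/1.091) = 13.8 × 0.7700 = 10.63 mA.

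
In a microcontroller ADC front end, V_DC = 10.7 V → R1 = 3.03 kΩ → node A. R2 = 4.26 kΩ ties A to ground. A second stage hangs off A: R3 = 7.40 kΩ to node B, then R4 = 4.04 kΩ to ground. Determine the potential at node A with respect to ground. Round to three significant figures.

Looking into the second stage from A: R3 + R4 = 11.44 kΩ appears in parallel with R2.
Effective lower resistance at A: R2 ‖ 11.44 = 3.104 kΩ.
First divider: V_A = V_DC · 3.104/(3.03 + 3.104) = 5.415 V.

V_A ≈ 5.41 V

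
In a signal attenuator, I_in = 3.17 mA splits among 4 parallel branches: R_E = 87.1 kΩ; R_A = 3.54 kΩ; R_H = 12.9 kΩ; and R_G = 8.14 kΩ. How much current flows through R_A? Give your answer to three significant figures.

I ≈ 1.81 mA

Conductances: ΣG = 1/87.1 + 1/3.54 + 1/12.9 + 1/8.14 = 0.4943 (1/kΩ).
Current divider: I(R_A) = I_in · G_k/ΣG = 3.17 × (0.2825/0.4943) = 3.17 × 0.5714 = 1.811 mA.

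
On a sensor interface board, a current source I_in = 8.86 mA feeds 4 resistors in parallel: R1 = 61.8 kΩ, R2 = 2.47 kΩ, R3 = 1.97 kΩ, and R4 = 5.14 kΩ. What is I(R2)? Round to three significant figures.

Conductances: ΣG = 1/61.8 + 1/2.47 + 1/1.97 + 1/5.14 = 1.123 (1/kΩ).
By the current-divider rule, I = I_in · G_k/ΣG = 8.86 × 0.3604 = 3.194 mA.

I ≈ 3.19 mA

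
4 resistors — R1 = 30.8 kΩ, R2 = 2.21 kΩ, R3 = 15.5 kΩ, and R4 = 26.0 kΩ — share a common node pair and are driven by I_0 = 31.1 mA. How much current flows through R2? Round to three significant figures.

ΣG = 1/30.8 + 1/2.21 + 1/15.5 + 1/26.0 = 0.5879.
R2 takes the fraction G_k/ΣG = 0.4525/0.5879 = 0.7696, so I = 31.1 × 0.7696 = 23.94 mA.

I ≈ 23.9 mA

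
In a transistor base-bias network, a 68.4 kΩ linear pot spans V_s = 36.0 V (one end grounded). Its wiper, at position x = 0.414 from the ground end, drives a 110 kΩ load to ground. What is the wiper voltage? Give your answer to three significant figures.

V_out ≈ 13.0 V

Lower segment x·R_p = 28.32 kΩ; upper segment (1−x)·R_p = 40.08 kΩ.
Lower segment in parallel with the load: 28.32 ‖ 110 = 22.52 kΩ.
V_out = 36.0 × 22.52/(40.08 + 22.52) = 12.95 V.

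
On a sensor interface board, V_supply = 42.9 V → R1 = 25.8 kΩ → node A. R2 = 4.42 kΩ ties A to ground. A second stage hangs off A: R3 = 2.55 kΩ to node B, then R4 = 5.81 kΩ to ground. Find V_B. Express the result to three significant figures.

The second stage (R3 + R4 = 8.360 kΩ) loads node A in parallel with R2.
Effective lower resistance at A: R2 ‖ 8.360 = 2.891 kΩ.
So V_A = 42.9 × 0.1008 = 4.323 V.
V_B = V_A × 0.6950 = 3.005 V.

V_B ≈ 3.00 V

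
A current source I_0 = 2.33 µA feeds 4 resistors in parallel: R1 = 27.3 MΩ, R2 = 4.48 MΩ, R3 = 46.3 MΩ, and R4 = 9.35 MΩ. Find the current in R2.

I ≈ 1.34 µA

Conductances: ΣG = 1/27.3 + 1/4.48 + 1/46.3 + 1/9.35 = 0.3884 (1/MΩ).
Current divider: I(R2) = I_0 · G_k/ΣG = 2.33 × (0.2232/0.3884) = 2.33 × 0.5747 = 1.339 µA.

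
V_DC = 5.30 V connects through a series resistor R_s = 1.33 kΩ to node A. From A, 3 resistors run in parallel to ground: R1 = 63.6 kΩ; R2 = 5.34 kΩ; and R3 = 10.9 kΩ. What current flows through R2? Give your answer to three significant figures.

I ≈ 0.713 mA

Equivalent of the parallel group: R_p = 3.393 kΩ.
V_A = 5.30 × 3.393/4.723 = 3.807 V.
Branch current I = V_A/R2 = 3.807/5.34 = 0.7130 mA.
(Equivalently: I_total = 1.122 mA, then current-divider fraction G_k/ΣG = 0.6354.)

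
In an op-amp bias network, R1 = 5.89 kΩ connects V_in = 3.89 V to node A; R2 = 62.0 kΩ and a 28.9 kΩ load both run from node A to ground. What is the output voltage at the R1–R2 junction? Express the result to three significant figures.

V_out ≈ 3.00 V

The load sits in parallel with R2, giving an effective lower resistance R2' = R2·R_L/(R2+R_L) = 19.71 kΩ.
Then V_out = V_in · R2'/(R1 + R2') = 3.89 × 19.71/25.60 = 2.995 V.
(Unloaded it would be 3.55 V; the load pulls it down.)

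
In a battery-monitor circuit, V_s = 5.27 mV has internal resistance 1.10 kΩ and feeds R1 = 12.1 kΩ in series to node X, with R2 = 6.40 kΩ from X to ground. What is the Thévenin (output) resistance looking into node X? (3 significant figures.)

R_th ≈ 4.31 kΩ

R1' = 1.10 + 12.1 = 13.20 kΩ (source resistance + R1).
Zeroing V_s shorts the top of R1' to ground, so R_th = R1' ‖ R2 = 4.310 kΩ.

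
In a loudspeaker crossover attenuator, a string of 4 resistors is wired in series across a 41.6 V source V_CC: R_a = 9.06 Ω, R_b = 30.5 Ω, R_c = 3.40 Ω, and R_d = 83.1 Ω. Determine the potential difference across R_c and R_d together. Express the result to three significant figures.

Total series resistance ΣR = 9.06 + 30.5 + 3.40 + 83.1 = 126.1 Ω.
R_{R_c..R_d} = 3.40 + 83.1 = 86.50 Ω.
Voltage divider: V = V_CC · (86.50 / 126.1) = 41.6 × 0.6862 = 28.55 V.

V ≈ 28.5 V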